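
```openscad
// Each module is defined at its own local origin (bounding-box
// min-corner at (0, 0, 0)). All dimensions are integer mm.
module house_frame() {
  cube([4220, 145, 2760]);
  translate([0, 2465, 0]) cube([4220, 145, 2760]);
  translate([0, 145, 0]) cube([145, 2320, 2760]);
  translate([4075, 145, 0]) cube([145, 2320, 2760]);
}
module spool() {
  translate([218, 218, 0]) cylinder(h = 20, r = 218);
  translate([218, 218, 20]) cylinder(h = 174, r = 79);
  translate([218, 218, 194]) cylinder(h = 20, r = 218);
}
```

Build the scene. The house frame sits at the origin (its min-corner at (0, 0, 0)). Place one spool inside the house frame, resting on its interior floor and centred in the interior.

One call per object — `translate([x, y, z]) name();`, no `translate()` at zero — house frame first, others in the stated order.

house_frame();
translate([1892, 1087, 0]) spool();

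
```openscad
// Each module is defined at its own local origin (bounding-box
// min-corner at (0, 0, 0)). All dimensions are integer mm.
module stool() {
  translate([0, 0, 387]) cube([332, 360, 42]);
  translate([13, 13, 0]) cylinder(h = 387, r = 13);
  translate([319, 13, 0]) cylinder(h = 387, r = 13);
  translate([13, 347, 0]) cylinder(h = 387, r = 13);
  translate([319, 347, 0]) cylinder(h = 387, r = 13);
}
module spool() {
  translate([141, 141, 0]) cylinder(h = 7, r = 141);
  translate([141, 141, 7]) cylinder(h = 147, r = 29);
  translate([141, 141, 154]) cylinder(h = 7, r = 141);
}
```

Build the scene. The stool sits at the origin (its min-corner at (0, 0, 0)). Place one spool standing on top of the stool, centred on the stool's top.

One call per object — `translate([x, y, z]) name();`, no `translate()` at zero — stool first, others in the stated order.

stool();
translate([25, 39, 429]) spool();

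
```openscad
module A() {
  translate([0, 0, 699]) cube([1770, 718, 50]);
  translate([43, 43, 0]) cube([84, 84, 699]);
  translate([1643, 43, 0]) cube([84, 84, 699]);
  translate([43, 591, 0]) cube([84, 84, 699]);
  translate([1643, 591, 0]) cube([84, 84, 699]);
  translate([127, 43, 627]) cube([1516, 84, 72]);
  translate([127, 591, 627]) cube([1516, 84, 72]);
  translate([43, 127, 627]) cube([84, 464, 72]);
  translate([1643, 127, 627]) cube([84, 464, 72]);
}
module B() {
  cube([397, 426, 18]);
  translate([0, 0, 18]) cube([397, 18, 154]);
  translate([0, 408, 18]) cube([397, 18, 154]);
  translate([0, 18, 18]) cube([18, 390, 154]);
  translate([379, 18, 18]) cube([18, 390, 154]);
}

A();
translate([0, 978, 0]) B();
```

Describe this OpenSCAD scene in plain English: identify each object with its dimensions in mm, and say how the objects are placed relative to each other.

A is a table: top 1770 mm (x) × 718 mm (y), 50 mm thick, upper face at z = 749 mm, on four 84×84 mm square legs, each inset 43 mm from the nearest pair of top edges, running from z = 0 to the bottom of the top. Four apron rails, 84 mm thick and 72 mm tall, run between adjacent legs with their top edges flush with the underside of the top and their outer faces flush with the legs' outer faces.

B is an open-topped rectangular box: outside dimensions 397×426×172 mm, with a uniform wall and base thickness of 18 mm. The base is a full 397×426 slab on the floor; four walls sit on top of the base. The front and back walls (the −y and +y sides) span the full width; the two side walls fit between them.

The open box is on the floor beside the table on its +y side.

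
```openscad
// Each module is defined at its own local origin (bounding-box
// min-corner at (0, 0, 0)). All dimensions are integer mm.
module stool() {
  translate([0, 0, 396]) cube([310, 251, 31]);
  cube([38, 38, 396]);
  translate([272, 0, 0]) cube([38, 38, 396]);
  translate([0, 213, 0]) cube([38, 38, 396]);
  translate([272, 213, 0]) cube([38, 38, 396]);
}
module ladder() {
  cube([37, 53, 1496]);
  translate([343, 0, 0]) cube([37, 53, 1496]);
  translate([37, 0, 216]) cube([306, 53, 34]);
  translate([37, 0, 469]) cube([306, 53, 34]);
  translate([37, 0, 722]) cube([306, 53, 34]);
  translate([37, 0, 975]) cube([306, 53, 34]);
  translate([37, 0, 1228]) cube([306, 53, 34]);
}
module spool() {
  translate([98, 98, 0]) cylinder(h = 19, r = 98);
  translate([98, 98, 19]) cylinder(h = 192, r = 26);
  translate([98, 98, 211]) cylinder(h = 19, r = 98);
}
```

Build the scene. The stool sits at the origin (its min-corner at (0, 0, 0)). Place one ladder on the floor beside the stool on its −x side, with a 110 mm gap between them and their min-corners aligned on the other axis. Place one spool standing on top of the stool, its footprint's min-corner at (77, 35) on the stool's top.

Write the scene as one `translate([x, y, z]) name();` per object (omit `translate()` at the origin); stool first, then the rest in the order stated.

stool();
translate([-490, 0, 0]) ladder();
translate([77, 35, 427]) spool();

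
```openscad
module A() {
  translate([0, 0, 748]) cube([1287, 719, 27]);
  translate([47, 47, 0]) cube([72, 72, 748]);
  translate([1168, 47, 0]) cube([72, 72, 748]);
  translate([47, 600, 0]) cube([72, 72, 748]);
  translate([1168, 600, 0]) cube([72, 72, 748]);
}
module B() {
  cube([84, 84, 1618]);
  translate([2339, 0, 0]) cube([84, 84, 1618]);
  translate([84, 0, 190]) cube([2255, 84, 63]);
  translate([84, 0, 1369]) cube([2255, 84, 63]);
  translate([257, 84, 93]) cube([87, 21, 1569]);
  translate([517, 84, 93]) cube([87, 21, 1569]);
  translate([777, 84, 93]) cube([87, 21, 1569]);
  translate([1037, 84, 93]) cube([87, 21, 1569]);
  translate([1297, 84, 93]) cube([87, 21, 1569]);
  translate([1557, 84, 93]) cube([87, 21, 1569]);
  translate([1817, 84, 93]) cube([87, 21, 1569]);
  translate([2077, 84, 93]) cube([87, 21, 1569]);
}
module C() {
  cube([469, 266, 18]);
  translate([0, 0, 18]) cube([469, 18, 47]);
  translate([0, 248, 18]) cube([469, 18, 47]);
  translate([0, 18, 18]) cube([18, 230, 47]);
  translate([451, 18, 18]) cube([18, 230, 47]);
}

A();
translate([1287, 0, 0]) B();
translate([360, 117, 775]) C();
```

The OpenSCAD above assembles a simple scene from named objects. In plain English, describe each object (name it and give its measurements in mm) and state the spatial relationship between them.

A is a table with a 1287×719 mm rectangular top, 27 mm thick, top surface at z = 775 mm, supported by four 72×72 mm square legs, each inset 47 mm from the nearest pair of top edges, running from the floor.

B is a fence section. Two 84×84 mm posts, 1618 mm tall, stand on the floor with a clear span of 2255 mm between their inner faces. Two horizontal rails of 84×63 mm section span the gap between the posts with their undersides at z = 190 mm and z = 1369 mm, flush with the posts' −y face. 8 pickets, each 87 mm wide, 21 mm thick and 1569 mm tall, are fixed to the +y face of the rails with their bottoms at z = 93 mm, evenly spaced across the span with equal gaps (rounded down to the nearest mm) at the −x end and between each pair — any rounding remainder accumulates at the +x end.

C is an open-topped rectangular box: outside dimensions 469×266×65 mm, with a uniform wall and base thickness of 18 mm. The base is a full 469×266 slab on the floor; four walls sit on top of the base. The front and back walls (the −y and +y sides) span the full width; the two side walls fit between them.

The fence section is against the table's +x side, with their −y faces flush. The open box is on top of the table.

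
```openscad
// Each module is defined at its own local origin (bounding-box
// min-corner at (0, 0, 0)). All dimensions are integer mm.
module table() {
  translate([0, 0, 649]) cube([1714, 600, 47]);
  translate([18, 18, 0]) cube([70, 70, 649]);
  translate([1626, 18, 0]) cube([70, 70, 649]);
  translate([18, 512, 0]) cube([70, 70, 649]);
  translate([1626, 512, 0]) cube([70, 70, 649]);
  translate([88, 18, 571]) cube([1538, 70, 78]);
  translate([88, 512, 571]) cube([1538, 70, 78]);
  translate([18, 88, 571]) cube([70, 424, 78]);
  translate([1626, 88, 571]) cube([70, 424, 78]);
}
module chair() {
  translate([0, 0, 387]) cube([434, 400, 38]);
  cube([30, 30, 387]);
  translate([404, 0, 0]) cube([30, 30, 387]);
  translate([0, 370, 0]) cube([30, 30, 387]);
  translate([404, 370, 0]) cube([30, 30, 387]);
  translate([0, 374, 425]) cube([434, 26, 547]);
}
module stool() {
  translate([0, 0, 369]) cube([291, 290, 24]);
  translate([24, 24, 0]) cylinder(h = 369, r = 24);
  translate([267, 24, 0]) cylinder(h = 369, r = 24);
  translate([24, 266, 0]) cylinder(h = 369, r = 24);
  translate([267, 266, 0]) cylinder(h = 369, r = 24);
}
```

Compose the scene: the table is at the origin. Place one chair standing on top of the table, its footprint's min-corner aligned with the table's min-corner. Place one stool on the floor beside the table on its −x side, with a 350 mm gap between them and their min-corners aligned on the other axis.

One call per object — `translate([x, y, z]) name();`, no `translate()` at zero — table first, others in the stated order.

table();
translate([0, 0, 696]) chair();
translate([-641, 0, 0]) stool();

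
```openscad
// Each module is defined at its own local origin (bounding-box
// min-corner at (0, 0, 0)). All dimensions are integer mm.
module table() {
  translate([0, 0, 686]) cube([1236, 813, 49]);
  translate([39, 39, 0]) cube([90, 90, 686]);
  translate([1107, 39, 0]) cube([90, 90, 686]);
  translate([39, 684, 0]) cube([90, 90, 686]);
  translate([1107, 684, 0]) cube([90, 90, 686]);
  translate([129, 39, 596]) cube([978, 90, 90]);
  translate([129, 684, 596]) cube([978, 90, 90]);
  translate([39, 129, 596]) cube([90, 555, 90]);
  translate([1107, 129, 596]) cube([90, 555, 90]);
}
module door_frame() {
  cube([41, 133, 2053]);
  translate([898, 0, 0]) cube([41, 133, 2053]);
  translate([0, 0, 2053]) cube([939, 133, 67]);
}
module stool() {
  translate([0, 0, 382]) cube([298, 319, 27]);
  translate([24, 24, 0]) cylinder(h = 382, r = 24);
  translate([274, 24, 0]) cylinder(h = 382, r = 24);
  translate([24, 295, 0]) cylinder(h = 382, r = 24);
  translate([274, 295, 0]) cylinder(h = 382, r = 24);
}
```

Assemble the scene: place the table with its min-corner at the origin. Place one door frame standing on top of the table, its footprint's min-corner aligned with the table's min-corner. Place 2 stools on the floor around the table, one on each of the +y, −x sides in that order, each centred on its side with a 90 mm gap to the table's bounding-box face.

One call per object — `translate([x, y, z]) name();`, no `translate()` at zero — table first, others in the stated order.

table();
translate([0, 0, 735]) door_frame();
translate([469, 903, 0]) stool();
translate([-388, 247, 0]) stool();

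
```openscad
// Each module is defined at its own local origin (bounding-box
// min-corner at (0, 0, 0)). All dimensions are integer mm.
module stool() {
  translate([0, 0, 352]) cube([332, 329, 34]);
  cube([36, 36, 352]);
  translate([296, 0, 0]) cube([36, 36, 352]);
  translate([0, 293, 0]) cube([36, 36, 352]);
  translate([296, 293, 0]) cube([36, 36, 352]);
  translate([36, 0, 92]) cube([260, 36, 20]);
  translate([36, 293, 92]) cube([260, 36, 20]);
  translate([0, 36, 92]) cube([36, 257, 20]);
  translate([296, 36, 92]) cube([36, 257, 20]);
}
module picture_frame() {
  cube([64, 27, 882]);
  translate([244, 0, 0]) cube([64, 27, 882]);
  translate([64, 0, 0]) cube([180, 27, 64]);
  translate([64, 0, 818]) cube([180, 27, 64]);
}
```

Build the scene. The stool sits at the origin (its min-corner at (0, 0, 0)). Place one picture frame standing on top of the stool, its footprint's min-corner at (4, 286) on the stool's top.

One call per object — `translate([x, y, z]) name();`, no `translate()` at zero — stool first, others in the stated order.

stool();
translate([4, 286, 386]) picture_frame();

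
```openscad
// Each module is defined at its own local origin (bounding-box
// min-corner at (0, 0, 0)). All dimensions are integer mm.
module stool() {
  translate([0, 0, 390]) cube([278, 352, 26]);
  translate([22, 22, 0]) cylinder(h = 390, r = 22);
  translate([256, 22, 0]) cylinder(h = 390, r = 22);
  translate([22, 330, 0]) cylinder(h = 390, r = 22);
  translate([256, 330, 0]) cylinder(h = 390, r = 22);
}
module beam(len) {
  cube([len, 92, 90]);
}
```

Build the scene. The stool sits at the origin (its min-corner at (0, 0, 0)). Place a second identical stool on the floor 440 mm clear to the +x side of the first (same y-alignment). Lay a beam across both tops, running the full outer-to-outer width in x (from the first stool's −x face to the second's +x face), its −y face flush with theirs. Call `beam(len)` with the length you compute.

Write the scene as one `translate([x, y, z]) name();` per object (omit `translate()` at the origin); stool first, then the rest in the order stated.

stool();
translate([718, 0, 0]) stool();
translate([0, 0, 416]) beam(996);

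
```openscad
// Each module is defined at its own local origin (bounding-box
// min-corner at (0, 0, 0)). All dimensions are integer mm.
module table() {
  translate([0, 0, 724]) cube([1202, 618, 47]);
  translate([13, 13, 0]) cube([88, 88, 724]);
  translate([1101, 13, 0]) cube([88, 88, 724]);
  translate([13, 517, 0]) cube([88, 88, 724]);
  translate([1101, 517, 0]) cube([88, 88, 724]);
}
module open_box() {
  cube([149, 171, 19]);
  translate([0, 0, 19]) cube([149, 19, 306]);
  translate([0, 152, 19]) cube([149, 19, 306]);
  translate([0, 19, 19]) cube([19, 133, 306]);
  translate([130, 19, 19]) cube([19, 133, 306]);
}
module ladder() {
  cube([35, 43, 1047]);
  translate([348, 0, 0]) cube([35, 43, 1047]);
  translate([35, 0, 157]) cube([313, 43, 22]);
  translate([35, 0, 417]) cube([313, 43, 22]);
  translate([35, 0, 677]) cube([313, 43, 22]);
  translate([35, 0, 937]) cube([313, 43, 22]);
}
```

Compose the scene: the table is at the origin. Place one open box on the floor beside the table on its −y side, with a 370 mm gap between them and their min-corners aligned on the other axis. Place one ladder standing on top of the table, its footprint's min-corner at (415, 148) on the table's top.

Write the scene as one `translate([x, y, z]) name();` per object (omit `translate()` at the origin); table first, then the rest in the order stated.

table();
translate([0, -541, 0]) open_box();
translate([415, 148, 771]) ladder();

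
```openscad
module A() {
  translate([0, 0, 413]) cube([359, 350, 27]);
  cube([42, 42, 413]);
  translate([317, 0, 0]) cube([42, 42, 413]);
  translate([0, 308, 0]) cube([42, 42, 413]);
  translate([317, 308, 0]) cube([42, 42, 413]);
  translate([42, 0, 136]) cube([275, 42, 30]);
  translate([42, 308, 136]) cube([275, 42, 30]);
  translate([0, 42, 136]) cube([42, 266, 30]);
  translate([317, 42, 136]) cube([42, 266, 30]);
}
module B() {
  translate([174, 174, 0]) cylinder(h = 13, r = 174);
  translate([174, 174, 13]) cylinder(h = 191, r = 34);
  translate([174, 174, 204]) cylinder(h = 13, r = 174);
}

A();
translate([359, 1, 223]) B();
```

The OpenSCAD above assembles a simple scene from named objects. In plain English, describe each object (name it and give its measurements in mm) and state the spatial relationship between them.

A is a simple wooden stool: a rectangular seat 359 mm (x) by 350 mm (y), 27 mm thick, top face at z = 440 mm, on four square legs, each 42×42 mm in cross-section. The legs rest on z = 0, each flush with a corner of the seat. Four stretchers, 42 mm wide and 30 mm tall, connect adjacent legs with their undersides at z = 136 mm, each running between the inner faces of the legs it joins and aligned with the legs' outer faces on the other axis.

B is a spool: two coaxial disc flanges of radius 174 mm and thickness 13 mm, joined by a core cylinder of radius 34 mm and height 191 mm. The lower flange rests on z = 0 and the three cylinders share a vertical axis.

The spool is beside the stool with their tops flush at z = 440.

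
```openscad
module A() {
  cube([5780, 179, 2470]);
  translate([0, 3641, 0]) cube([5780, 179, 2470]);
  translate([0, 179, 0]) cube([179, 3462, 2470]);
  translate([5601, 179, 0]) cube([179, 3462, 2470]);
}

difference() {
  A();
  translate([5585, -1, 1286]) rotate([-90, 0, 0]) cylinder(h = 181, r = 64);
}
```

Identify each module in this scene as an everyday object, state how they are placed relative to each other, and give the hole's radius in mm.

A is a house frame. The house frame has a circular hole through its front wall. The hole's radius is 64 mm.

The subtracted cylinder has r = 64 mm.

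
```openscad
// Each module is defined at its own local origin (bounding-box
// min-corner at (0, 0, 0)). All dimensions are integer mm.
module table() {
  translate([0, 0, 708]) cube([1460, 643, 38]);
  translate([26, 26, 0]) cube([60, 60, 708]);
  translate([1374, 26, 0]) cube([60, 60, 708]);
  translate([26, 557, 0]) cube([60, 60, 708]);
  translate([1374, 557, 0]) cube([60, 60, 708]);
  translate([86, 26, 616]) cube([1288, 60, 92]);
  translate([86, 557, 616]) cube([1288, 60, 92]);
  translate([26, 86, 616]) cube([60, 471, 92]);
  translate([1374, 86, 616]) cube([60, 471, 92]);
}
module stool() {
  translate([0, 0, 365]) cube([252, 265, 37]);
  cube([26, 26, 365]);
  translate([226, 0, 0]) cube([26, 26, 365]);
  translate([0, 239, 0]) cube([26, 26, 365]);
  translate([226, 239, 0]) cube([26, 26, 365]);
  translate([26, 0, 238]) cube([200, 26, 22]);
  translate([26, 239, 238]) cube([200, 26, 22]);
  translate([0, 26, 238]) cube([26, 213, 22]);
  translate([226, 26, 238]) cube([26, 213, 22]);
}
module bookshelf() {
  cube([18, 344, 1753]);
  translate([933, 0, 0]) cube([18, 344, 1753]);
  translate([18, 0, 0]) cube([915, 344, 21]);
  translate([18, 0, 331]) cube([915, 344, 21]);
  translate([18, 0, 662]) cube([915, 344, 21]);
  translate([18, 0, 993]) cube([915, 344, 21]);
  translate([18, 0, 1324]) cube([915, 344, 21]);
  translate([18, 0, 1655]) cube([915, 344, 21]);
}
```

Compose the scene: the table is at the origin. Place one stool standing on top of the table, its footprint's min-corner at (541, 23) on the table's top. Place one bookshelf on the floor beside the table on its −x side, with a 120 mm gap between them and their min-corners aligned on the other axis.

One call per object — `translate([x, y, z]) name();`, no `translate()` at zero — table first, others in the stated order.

table();
translate([541, 23, 746]) stool();
translate([-1071, 0, 0]) bookshelf();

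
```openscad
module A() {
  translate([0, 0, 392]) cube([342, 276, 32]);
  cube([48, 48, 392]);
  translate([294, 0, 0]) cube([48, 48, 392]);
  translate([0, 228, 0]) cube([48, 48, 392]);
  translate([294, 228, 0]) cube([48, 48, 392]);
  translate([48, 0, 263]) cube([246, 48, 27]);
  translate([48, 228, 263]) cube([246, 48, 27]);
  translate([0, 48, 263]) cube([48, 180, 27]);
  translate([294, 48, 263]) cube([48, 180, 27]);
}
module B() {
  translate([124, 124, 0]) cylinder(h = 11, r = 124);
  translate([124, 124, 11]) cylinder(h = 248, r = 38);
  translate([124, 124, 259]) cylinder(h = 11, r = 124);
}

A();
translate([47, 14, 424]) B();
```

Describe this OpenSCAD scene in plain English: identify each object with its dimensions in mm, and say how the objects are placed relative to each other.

A is a simple wooden stool: a rectangular seat 342 mm (x) by 276 mm (y), 32 mm thick, top face at z = 424 mm, on four square legs, each 48×48 mm in cross-section. The legs rest on z = 0, each flush with a corner of the seat. Four stretchers, 48 mm wide and 27 mm tall, connect adjacent legs with their undersides at z = 263 mm, each running between the inner faces of the legs it joins and aligned with the legs' outer faces on the other axis.

B is a spool: two coaxial disc flanges of radius 124 mm and thickness 11 mm, joined by a core cylinder of radius 38 mm and height 248 mm. The lower flange rests on z = 0 and the three cylinders share a vertical axis.

The spool is on top of the stool, centred.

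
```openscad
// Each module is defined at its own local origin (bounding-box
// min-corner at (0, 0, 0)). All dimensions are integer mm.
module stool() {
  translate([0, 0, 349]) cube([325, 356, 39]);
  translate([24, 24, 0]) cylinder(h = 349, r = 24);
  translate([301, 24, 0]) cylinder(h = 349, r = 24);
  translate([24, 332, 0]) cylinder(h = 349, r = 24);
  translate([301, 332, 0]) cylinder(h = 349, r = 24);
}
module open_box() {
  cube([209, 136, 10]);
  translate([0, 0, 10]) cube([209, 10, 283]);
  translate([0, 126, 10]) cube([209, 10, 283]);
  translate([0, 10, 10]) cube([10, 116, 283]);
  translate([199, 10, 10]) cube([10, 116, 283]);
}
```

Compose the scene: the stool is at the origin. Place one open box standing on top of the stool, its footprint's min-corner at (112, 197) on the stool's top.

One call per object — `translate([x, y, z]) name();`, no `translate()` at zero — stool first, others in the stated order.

stool();
translate([112, 197, 388]) open_box();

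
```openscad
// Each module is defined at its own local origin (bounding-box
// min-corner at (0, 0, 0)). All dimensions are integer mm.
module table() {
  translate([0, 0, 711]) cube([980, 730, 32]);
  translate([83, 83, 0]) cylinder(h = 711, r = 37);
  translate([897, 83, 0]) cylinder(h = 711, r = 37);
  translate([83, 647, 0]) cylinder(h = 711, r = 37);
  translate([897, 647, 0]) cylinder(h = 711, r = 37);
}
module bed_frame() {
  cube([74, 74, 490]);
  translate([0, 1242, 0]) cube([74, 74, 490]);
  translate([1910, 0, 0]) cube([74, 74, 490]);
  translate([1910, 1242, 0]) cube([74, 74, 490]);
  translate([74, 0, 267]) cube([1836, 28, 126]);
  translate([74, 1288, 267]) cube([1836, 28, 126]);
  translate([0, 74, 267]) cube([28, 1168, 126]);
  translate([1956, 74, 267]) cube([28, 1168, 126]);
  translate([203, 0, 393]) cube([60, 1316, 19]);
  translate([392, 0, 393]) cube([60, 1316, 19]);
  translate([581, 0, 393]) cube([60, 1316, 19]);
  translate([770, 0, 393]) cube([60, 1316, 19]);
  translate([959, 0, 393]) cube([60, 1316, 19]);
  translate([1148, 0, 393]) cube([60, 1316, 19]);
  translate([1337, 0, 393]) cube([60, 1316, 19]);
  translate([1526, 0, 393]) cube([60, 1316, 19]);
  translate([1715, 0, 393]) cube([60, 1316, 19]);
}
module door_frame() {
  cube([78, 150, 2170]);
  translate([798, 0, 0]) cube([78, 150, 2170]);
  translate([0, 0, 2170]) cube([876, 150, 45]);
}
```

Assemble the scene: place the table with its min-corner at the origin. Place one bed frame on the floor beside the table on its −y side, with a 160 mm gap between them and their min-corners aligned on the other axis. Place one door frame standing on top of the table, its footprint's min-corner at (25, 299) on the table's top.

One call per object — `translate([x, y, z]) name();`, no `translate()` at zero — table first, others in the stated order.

table();
translate([0, -1476, 0]) bed_frame();
translate([25, 299, 743]) door_frame();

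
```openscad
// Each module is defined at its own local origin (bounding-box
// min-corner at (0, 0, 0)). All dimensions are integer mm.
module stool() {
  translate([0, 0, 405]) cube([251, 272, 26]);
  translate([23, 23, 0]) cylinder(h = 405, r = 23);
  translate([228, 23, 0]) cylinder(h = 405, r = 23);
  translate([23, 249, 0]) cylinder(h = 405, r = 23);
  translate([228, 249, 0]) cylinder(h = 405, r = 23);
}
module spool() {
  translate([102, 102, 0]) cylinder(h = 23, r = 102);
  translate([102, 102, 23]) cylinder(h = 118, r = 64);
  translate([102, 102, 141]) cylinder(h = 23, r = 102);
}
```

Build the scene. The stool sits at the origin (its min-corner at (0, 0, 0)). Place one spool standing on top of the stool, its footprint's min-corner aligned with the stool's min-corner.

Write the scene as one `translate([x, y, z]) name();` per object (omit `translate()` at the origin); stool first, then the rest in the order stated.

stool();
translate([0, 0, 431]) spool();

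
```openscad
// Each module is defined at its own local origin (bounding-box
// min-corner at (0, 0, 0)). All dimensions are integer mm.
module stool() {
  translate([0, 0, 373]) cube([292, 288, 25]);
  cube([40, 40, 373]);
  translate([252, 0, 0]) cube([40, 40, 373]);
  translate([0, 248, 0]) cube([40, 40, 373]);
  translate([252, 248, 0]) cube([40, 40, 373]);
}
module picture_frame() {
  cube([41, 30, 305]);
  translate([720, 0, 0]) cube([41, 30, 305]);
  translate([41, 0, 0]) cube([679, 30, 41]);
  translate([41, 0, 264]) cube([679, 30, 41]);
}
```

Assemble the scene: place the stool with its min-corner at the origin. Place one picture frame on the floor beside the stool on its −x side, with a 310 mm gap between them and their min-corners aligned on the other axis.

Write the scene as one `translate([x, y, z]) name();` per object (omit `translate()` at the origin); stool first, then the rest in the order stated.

stool();
translate([-1071, 0, 0]) picture_frame();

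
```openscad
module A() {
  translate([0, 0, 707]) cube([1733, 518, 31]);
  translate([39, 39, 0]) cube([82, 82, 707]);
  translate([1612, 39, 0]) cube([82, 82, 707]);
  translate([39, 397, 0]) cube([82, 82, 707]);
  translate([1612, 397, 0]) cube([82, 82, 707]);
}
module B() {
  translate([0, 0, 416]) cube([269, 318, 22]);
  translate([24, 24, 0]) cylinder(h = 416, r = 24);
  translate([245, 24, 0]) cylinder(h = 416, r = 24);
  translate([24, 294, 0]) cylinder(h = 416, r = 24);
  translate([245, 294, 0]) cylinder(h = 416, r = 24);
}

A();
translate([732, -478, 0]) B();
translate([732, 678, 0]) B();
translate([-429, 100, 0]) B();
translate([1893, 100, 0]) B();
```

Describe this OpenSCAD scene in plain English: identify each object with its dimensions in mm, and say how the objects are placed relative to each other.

A is a table with a 1733×518 mm rectangular top, 31 mm thick, top surface at z = 738 mm, supported by four 82×82 mm square legs, each inset 39 mm from the nearest pair of top edges, running from the floor.

B is a simple wooden stool: a rectangular seat 269 mm (x) by 318 mm (y), 22 mm thick, top face at z = 438 mm, on four round legs, each 48 mm in diameter. The legs rest on z = 0, each leg's axis is inset half a diameter from the nearest pair of seat edges (so the leg's bounding box is flush with the corner).

Four stools sit around the table at the −y, +y, −x, +x sides.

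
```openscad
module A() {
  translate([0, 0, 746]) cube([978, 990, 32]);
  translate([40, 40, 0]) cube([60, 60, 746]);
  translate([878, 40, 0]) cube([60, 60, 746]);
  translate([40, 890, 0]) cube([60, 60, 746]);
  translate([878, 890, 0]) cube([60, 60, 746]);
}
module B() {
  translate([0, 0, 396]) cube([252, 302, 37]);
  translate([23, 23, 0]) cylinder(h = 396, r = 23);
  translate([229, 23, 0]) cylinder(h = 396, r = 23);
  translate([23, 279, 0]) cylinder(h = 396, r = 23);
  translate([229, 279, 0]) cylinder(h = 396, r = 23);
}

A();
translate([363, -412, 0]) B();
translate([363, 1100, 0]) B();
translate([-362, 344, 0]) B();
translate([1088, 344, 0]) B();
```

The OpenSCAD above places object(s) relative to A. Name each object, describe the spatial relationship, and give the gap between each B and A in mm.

A is a table. B is a stool. Four stools sit around the table at the −y, +y, −x, +x sides. The gap between each stool and the table is 110 mm.

Each stool's nearest face is 110 mm from the table's bounding box.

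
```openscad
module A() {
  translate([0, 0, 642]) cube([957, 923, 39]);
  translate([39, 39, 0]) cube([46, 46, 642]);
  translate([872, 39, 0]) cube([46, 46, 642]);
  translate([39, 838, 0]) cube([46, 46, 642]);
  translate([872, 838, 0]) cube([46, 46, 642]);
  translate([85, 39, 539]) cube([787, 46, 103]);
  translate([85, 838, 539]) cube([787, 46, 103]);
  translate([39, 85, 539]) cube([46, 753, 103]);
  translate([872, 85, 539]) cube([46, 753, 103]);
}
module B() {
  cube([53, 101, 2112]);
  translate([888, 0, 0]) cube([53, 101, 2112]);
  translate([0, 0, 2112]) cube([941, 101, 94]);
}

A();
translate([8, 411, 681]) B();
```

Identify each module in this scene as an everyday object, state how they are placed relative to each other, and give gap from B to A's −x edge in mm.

The door frame's min-x is at 8; the table's min-x is 0; gap = 8 mm.

A is a table. B is a door frame. The door frame is on top of the table, centred. The gap from the door frame to the table's −x edge is 8 mm.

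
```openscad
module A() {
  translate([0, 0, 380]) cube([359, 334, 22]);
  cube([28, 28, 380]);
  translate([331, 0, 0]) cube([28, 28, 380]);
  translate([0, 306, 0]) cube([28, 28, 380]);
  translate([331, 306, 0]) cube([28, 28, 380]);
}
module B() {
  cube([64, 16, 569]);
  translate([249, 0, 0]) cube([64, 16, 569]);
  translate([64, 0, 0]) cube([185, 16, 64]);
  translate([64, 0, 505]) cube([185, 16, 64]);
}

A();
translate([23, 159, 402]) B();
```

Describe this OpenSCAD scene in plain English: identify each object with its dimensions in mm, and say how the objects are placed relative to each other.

A is a four-legged stool. The seat is a 359×334×22 mm slab whose top surface is at z = 402 mm; four square legs, each 28×28 mm in cross-section, run from the floor (z = 0) to the underside of the seat, each flush with a corner of the seat.

B is a rectangular picture frame lying in the x–z plane (depth along y). The opening is 185 mm wide (x) by 441 mm tall (z), surrounded by a border 64 mm wide on all four sides. The frame is 16 mm deep and is made of two full-height vertical stiles with two horizontal rails fitted between them.

The picture frame is on top of the stool, centred.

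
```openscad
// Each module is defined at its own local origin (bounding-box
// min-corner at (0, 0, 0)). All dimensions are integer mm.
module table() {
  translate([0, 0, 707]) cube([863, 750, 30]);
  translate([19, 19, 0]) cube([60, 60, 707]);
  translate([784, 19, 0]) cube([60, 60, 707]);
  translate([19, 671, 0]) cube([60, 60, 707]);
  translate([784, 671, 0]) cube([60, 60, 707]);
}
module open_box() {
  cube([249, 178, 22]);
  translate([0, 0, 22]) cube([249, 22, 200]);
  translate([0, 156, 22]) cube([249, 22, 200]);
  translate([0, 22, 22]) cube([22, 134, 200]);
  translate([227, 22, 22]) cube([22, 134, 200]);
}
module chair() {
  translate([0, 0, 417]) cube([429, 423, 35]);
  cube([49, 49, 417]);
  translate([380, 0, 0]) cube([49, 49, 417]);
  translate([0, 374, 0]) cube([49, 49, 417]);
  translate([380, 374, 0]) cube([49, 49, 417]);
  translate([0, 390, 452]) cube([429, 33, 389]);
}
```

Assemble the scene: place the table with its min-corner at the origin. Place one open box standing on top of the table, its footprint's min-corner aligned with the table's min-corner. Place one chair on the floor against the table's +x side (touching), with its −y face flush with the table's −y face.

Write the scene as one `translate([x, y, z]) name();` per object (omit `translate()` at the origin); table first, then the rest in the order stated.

table();
translate([0, 0, 737]) open_box();
translate([863, 0, 0]) chair();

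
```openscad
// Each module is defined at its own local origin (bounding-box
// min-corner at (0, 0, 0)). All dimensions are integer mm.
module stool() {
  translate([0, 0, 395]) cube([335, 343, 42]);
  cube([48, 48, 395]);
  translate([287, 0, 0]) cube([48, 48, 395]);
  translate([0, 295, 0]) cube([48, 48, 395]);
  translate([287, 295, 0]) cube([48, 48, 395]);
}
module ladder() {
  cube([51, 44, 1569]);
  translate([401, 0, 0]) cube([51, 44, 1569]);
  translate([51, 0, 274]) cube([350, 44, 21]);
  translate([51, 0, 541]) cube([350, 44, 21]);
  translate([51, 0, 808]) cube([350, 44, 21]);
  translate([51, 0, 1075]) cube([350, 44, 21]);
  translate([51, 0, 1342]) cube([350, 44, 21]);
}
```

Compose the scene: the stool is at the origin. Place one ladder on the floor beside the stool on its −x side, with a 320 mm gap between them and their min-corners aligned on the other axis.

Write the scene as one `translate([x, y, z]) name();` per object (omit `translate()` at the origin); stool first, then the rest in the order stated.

stool();
translate([-772, 0, 0]) ladder();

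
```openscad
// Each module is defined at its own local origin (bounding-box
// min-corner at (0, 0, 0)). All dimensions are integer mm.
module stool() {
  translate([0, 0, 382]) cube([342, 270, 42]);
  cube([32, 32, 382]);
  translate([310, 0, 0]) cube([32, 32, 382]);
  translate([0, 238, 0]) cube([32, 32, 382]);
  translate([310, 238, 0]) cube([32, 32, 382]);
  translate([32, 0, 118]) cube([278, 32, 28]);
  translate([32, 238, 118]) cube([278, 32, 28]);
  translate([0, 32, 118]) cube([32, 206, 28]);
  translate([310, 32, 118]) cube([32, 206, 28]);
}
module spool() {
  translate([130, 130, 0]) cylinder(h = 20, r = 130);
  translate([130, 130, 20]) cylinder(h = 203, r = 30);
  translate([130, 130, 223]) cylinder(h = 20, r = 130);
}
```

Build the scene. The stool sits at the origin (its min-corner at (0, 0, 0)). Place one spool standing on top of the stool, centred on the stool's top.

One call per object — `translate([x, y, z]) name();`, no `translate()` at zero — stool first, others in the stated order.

stool();
translate([41, 5, 424]) spool();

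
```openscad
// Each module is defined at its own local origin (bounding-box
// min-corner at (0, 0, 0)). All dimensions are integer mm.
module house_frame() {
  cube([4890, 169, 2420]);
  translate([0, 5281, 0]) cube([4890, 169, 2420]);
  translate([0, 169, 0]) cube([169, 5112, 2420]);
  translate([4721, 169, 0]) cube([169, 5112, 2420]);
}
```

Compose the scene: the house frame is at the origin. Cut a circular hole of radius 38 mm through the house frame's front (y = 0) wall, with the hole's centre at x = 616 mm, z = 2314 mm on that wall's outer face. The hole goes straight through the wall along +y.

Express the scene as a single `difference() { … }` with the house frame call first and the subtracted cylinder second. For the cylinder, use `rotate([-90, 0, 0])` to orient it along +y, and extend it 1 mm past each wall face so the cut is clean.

difference() {
  house_frame();
  translate([616, -1, 2314]) rotate([-90, 0, 0]) cylinder(h = 171, r = 38);
}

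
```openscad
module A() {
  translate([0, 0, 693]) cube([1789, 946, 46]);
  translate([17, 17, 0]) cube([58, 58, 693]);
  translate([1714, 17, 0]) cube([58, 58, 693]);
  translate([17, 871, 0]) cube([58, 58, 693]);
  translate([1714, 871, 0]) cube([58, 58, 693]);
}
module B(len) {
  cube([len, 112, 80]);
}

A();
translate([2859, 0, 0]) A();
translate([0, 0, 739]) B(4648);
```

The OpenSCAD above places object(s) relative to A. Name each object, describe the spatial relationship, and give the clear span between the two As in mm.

A is a table. B is a beam. A beam spans the tops of two tables. The clear span between the two tables is 1070 mm.

Second table starts at x = 2859; first ends at x = 1789; clear span = 2859 − 1789 = 1070 mm.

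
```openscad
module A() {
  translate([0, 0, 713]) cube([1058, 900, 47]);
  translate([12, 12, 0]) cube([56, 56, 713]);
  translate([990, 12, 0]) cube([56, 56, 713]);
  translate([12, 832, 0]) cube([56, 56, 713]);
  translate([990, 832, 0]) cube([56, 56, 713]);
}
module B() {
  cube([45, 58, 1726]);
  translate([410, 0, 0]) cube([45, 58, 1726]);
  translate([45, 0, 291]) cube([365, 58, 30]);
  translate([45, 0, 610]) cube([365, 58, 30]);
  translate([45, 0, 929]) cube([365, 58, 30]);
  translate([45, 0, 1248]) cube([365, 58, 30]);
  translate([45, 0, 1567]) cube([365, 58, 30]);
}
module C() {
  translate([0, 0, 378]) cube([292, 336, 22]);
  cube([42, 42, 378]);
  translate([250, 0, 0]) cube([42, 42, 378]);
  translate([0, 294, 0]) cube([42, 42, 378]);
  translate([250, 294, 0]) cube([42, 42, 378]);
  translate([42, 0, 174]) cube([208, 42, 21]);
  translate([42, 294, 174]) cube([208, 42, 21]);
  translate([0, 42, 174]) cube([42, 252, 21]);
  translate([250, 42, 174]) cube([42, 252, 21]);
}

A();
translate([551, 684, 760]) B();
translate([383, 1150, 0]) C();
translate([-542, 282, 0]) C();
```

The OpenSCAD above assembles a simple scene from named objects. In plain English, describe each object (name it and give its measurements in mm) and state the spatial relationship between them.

A is a table with a 1058×900 mm rectangular top, 47 mm thick, top surface at z = 760 mm, supported by four 56×56 mm square legs, each inset 12 mm from the nearest pair of top edges, running from the floor.

B is a straight ladder. Two 45×58 mm vertical rails, 1726 mm tall, stand 455 mm apart (outside-to-outside) with their front faces coplanar on the −y side. 5 rungs, each 58 mm deep and 30 mm tall, span between the inner faces of the rails, front faces flush with the rails. The lowest rung's underside is at z = 291 mm and rungs are spaced 319 mm apart (underside to underside).

C is a four-legged stool. The seat is a 292×336×22 mm slab whose top surface is at z = 400 mm; four square legs, each 42×42 mm in cross-section, run from the floor (z = 0) to the underside of the seat, each flush with a corner of the seat. Four stretchers, 42 mm wide and 21 mm tall, connect adjacent legs with their undersides at z = 174 mm, each running between the inner faces of the legs it joins and aligned with the legs' outer faces on the other axis.

The ladder is on top of the table. Two stools sit around the table at the +y, −x sides.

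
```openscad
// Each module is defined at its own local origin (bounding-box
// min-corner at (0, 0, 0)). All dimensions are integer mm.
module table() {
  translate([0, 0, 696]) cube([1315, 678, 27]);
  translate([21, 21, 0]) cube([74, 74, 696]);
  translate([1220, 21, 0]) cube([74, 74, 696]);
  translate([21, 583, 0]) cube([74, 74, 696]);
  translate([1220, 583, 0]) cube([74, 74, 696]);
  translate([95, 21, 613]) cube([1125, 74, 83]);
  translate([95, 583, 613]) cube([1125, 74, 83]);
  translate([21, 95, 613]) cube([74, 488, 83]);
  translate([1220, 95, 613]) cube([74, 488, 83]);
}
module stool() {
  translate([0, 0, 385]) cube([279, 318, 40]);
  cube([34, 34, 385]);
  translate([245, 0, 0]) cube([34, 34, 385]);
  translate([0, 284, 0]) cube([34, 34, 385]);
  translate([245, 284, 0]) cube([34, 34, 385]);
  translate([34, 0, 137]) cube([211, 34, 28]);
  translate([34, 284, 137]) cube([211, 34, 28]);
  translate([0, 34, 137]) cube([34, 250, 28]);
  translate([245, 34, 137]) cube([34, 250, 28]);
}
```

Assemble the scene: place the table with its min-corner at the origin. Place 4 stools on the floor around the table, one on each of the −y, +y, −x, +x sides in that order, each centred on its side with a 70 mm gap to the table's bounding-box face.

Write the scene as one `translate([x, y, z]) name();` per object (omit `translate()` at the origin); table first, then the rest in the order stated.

table();
translate([518, -388, 0]) stool();
translate([518, 748, 0]) stool();
translate([-349, 180, 0]) stool();
translate([1385, 180, 0]) stool();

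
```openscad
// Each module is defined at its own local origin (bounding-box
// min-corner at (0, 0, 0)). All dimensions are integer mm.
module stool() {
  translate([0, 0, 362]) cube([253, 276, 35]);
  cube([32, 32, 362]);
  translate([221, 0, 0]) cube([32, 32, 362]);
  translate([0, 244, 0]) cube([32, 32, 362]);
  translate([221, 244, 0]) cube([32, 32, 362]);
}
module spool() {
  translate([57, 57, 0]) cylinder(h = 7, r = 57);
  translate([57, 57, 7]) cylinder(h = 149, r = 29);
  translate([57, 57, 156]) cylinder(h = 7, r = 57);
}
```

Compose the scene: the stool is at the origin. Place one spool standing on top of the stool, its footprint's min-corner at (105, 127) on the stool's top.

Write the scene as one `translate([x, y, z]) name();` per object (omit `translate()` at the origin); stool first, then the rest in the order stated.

stool();
translate([105, 127, 397]) spool();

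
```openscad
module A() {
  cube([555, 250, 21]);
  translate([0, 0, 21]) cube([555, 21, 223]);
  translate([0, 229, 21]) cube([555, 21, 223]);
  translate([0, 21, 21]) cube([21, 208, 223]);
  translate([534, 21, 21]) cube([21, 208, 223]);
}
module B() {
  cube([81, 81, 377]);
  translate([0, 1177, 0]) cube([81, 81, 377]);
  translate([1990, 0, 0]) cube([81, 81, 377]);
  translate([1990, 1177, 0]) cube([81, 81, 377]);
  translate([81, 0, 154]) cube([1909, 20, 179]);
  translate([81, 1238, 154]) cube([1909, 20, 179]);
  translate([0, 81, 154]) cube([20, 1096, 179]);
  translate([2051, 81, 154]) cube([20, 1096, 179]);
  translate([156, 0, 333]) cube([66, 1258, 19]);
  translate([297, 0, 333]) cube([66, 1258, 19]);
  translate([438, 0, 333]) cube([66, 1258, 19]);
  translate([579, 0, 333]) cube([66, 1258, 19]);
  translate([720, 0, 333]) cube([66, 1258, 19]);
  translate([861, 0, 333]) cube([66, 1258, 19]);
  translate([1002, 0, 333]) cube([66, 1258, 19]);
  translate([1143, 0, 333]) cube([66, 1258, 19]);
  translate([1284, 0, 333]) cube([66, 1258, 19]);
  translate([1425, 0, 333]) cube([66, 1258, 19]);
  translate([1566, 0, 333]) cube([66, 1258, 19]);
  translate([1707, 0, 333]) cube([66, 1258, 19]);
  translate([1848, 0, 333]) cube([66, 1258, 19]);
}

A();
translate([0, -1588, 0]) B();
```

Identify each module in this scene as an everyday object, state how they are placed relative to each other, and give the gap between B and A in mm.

The bed frame's nearest face is 330 mm from the open box's −y face.

A is an open box. B is a bed frame. The bed frame is on the floor beside the open box on its −y side. The gap between the bed frame and the open box is 330 mm.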